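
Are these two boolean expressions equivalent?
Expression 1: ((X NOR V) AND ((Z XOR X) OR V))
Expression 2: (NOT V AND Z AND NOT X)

Yes, they are equivalent — the two output columns agree on all 8 assignments:
V | Z | X | Expression 1 | Expression 2
---------------------------------------
0 | 0 | 0 | 0 | 0
0 | 0 | 1 | 0 | 0
0 | 1 | 0 | 1 | 1
0 | 1 | 1 | 0 | 0
1 | 0 | 0 | 0 | 0
1 | 0 | 1 | 0 | 0
1 | 1 | 0 | 0 | 0
1 | 1 | 1 | 0 | 0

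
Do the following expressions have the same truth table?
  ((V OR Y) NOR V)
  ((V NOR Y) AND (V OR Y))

No. Counterexample: with V=0, Y=0, Expression 1 = 1 but Expression 2 = 0.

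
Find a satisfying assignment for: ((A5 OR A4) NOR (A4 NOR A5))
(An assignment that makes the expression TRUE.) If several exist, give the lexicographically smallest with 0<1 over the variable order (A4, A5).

UNSATISFIABLE - no assignment makes this expression true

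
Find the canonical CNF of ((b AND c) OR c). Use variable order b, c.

(b OR c) AND (NOT b OR c)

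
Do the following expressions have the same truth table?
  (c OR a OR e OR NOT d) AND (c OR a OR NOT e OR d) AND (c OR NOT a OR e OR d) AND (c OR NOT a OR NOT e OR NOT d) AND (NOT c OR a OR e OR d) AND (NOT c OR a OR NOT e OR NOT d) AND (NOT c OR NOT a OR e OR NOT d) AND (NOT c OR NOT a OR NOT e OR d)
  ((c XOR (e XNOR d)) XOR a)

Yes, they are equivalent — the two output columns agree on all 16 assignments:
c | a | e | d | Expression 1 | Expression 2
-------------------------------------------
0 | 0 | 0 | 0 | 1 | 1
0 | 0 | 0 | 1 | 0 | 0
0 | 0 | 1 | 0 | 0 | 0
0 | 0 | 1 | 1 | 1 | 1
0 | 1 | 0 | 0 | 0 | 0
0 | 1 | 0 | 1 | 1 | 1
0 | 1 | 1 | 0 | 1 | 1
0 | 1 | 1 | 1 | 0 | 0
1 | 0 | 0 | 0 | 0 | 0
1 | 0 | 0 | 1 | 1 | 1
1 | 0 | 1 | 0 | 1 | 1
1 | 0 | 1 | 1 | 0 | 0
1 | 1 | 0 | 0 | 1 | 1
1 | 1 | 0 | 1 | 0 | 0
1 | 1 | 1 | 0 | 0 | 0
1 | 1 | 1 | 1 | 1 | 1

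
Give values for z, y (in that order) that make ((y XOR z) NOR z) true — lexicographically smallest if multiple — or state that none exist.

z=0, y=0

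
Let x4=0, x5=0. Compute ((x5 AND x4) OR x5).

Substituting: ((0 AND 0) OR 0)
= 0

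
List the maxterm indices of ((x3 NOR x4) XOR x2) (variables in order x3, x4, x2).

ΠM(1, 2, 4, 6) = (x3 OR x4 OR NOT x2) AND (x3 OR NOT x4 OR x2) AND (NOT x3 OR x4 OR x2) AND (NOT x3 OR NOT x4 OR x2)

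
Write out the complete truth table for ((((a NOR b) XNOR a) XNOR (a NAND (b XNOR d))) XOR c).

a | c | b | d | Output
----------------------
0 | 0 | 0 | 0 | 0
0 | 0 | 0 | 1 | 0
0 | 0 | 1 | 0 | 1
0 | 0 | 1 | 1 | 1
0 | 1 | 0 | 0 | 1
0 | 1 | 0 | 1 | 1
0 | 1 | 1 | 0 | 0
0 | 1 | 1 | 1 | 0
1 | 0 | 0 | 0 | 1
1 | 0 | 0 | 1 | 0
1 | 0 | 1 | 0 | 0
1 | 0 | 1 | 1 | 1
1 | 1 | 0 | 0 | 0
1 | 1 | 0 | 1 | 1
1 | 1 | 1 | 0 | 1
1 | 1 | 1 | 1 | 0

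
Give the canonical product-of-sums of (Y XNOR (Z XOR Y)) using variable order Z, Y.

ΠM(2, 3) = (NOT Z OR Y) AND (NOT Z OR NOT Y)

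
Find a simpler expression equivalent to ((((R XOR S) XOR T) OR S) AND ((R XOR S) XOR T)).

By absorption (E AND (E OR v) = E):
= ((R XOR S) XOR T)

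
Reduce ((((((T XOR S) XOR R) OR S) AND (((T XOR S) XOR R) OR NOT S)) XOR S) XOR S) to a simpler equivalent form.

By XOR self-cancellation ((E XOR v) XOR v = E) then distribution ((E OR v) AND (E OR NOT v) = E):
= ((T XOR S) XOR R)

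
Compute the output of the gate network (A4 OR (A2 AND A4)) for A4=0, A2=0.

Substituting: (0 OR (0 AND 0))
= 0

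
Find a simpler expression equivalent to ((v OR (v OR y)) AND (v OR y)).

By absorption (E AND (E OR v) = E):
= (v OR y)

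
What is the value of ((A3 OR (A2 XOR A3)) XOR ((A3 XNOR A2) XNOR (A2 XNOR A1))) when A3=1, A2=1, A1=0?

Substituting: ((1 OR (1 XOR 1)) XOR ((1 XNOR 1) XNOR (1 XNOR 0)))
= 1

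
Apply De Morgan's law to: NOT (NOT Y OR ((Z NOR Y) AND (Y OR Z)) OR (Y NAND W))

Y AND NOT ((Z NOR Y) AND (Y OR Z)) AND NOT (Y NAND W)
De Morgan's: NOT(OR of terms) = AND of negations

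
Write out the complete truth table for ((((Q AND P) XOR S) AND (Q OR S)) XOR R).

S | P | R | Q | Output
----------------------
0 | 0 | 0 | 0 | 0
0 | 0 | 0 | 1 | 0
0 | 0 | 1 | 0 | 1
0 | 0 | 1 | 1 | 1
0 | 1 | 0 | 0 | 0
0 | 1 | 0 | 1 | 1
0 | 1 | 1 | 0 | 1
0 | 1 | 1 | 1 | 0
1 | 0 | 0 | 0 | 1
1 | 0 | 0 | 1 | 1
1 | 0 | 1 | 0 | 0
1 | 0 | 1 | 1 | 0
1 | 1 | 0 | 0 | 1
1 | 1 | 0 | 1 | 0
1 | 1 | 1 | 0 | 0
1 | 1 | 1 | 1 | 1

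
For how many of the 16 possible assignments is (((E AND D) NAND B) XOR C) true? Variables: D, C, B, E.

Satisfying assignments: (0,0,0,0), (0,0,0,1), (0,0,1,0), (0,0,1,1), (1,0,0,0), (1,0,0,1), (1,0,1,0), (1,1,1,1)
Count: 8 out of 16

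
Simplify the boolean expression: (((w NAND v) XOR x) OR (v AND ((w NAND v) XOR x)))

By absorption (E OR (E AND v) = E):
= ((w NAND v) XOR x)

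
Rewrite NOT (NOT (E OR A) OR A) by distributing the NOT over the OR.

(E OR A) AND NOT A
De Morgan's: NOT(OR of terms) = AND of negations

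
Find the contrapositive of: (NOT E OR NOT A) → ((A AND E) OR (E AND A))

Contrapositive: NOT ((A AND E) OR (E AND A)) → NOT (NOT E OR NOT A)
Note: A statement and its contrapositive are logically equivalent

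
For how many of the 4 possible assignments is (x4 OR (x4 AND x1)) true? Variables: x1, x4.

Satisfying assignments: (0,1), (1,1)
Count: 2 out of 4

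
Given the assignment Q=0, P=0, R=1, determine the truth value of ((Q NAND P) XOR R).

Substituting: ((0 NAND 0) XOR 1)
= 0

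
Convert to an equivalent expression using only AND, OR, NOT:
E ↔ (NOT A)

(E AND (NOT A)) OR (NOT E AND A)
(Biconditional = both true or both false)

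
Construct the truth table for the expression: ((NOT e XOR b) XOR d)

b | e | d | Output
------------------
0 | 0 | 0 | 1
0 | 0 | 1 | 0
0 | 1 | 0 | 0
0 | 1 | 1 | 1
1 | 0 | 0 | 0
1 | 0 | 1 | 1
1 | 1 | 0 | 1
1 | 1 | 1 | 0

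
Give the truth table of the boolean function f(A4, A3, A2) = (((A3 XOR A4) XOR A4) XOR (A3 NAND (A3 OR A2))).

A4 | A3 | A2 | Output
---------------------
0 | 0 | 0 | 1
0 | 0 | 1 | 1
0 | 1 | 0 | 1
0 | 1 | 1 | 1
1 | 0 | 0 | 1
1 | 0 | 1 | 1
1 | 1 | 0 | 1
1 | 1 | 1 | 1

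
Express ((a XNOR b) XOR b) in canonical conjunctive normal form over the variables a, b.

(NOT a OR b) AND (NOT a OR NOT b)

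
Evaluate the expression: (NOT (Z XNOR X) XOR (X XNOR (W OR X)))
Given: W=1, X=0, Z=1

Substituting: (NOT (1 XNOR 0) XOR (0 XNOR (1 OR 0)))
= 1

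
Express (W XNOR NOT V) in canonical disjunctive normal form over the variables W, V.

(NOT W AND V) OR (W AND NOT V)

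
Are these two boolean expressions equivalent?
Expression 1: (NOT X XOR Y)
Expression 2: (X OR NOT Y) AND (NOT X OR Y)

Yes, they are equivalent — the two output columns agree on all 4 assignments:
X | Y | Expression 1 | Expression 2
-----------------------------------
0 | 0 | 1 | 1
0 | 1 | 0 | 0
1 | 0 | 0 | 0
1 | 1 | 1 | 1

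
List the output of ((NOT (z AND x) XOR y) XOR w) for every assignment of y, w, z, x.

y | w | z | x | Output
----------------------
0 | 0 | 0 | 0 | 1
0 | 0 | 0 | 1 | 1
0 | 0 | 1 | 0 | 1
0 | 0 | 1 | 1 | 0
0 | 1 | 0 | 0 | 0
0 | 1 | 0 | 1 | 0
0 | 1 | 1 | 0 | 0
0 | 1 | 1 | 1 | 1
1 | 0 | 0 | 0 | 0
1 | 0 | 0 | 1 | 0
1 | 0 | 1 | 0 | 0
1 | 0 | 1 | 1 | 1
1 | 1 | 0 | 0 | 1
1 | 1 | 0 | 1 | 1
1 | 1 | 1 | 0 | 1
1 | 1 | 1 | 1 | 0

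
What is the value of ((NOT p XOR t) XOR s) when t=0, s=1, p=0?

Substituting: ((NOT 0 XOR 0) XOR 1)
= 0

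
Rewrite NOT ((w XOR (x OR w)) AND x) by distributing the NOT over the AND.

NOT (w XOR (x OR w)) OR NOT x
De Morgan's: NOT(AND of terms) = OR of negations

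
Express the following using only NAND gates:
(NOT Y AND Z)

(((Y NAND Y) NAND Z) NAND ((Y NAND Y) NAND Z))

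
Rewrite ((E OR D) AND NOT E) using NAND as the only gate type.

((((E NAND E) NAND (D NAND D)) NAND (E NAND E)) NAND (((E NAND E) NAND (D NAND D)) NAND (E NAND E)))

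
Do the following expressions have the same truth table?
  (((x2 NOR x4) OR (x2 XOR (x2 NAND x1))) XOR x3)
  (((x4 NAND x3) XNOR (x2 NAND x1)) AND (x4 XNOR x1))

No. Counterexample: with x3=0, x1=0, x2=0, x4=1, Expression 1 = 1 but Expression 2 = 0.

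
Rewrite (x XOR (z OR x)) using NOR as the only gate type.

((((x NOR ((z NOR x) NOR (z NOR x))) NOR (x NOR ((z NOR x) NOR (z NOR x)))) NOR ((x NOR ((z NOR x) NOR (z NOR x))) NOR (x NOR ((z NOR x) NOR (z NOR x))))) NOR ((((x NOR x) NOR (((z NOR x) NOR (z NOR x)) NOR ((z NOR x) NOR (z NOR x)))) NOR ((x NOR x) NOR (((z NOR x) NOR (z NOR x)) NOR ((z NOR x) NOR (z NOR x))))) NOR (((x NOR x) NOR (((z NOR x) NOR (z NOR x)) NOR ((z NOR x) NOR (z NOR x)))) NOR ((x NOR x) NOR (((z NOR x) NOR (z NOR x)) NOR ((z NOR x) NOR (z NOR x)))))))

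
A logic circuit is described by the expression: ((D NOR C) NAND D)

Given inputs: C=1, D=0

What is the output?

Substituting: ((0 NOR 1) NAND 0)
= 1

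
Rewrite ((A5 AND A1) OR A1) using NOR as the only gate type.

((((A5 NOR A5) NOR (A1 NOR A1)) NOR A1) NOR (((A5 NOR A5) NOR (A1 NOR A1)) NOR A1))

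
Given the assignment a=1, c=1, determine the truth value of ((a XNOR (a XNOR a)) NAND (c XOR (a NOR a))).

Substituting: ((1 XNOR (1 XNOR 1)) NAND (1 XOR (1 NOR 1)))
= 0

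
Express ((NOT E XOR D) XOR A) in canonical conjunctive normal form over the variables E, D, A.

(E OR D OR NOT A) AND (E OR NOT D OR A) AND (NOT E OR D OR A) AND (NOT E OR NOT D OR NOT A)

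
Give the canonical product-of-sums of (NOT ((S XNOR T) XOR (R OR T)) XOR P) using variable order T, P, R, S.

ΠM(0, 3, 5, 6, 8, 10, 13, 15) = (T OR P OR R OR S) AND (T OR P OR NOT R OR NOT S) AND (T OR NOT P OR R OR NOT S) AND (T OR NOT P OR NOT R OR S) AND (NOT T OR P OR R OR S) AND (NOT T OR P OR NOT R OR S) AND (NOT T OR NOT P OR R OR NOT S) AND (NOT T OR NOT P OR NOT R OR NOT S)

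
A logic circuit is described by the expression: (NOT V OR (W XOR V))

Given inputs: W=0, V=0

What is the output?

Substituting: (NOT 0 OR (0 XOR 0))
= 1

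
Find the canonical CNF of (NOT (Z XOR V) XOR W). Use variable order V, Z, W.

(V OR Z OR NOT W) AND (V OR NOT Z OR W) AND (NOT V OR Z OR W) AND (NOT V OR NOT Z OR NOT W)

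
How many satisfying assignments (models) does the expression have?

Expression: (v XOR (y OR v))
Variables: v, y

Satisfying assignments: (0,1)
Count: 1 out of 4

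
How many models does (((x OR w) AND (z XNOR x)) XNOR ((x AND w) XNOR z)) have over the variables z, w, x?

Satisfying assignments: (0,1,0), (0,1,1), (1,0,0), (1,1,0), (1,1,1)
Count: 5 out of 8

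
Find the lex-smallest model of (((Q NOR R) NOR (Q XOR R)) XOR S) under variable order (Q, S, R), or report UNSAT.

Q=0, S=1, R=0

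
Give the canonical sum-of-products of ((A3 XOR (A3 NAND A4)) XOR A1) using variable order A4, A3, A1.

Σm(0, 3, 4, 6) = (NOT A4 AND NOT A3 AND NOT A1) OR (NOT A4 AND A3 AND A1) OR (A4 AND NOT A3 AND NOT A1) OR (A4 AND A3 AND NOT A1)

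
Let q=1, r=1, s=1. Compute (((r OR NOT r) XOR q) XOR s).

Substituting: (((1 OR NOT 1) XOR 1) XOR 1)
= 1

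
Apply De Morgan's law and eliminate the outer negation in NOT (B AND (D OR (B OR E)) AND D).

NOT B OR NOT (D OR (B OR E)) OR NOT D
De Morgan's: NOT(AND of terms) = OR of negations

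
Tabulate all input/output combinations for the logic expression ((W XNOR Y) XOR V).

W | Y | V | Output
------------------
0 | 0 | 0 | 1
0 | 0 | 1 | 0
0 | 1 | 0 | 0
0 | 1 | 1 | 1
1 | 0 | 0 | 0
1 | 0 | 1 | 1
1 | 1 | 0 | 1
1 | 1 | 1 | 0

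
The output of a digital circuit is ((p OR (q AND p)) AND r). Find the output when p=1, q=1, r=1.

Substituting: ((1 OR (1 AND 1)) AND 1)
= 1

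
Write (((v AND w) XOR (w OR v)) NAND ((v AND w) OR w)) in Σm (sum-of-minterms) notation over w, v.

Σm(0, 1, 3) = (NOT w AND NOT v) OR (NOT w AND v) OR (w AND v)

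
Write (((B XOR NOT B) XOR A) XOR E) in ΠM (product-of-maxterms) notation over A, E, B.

ΠM(2, 3, 4, 5) = (A OR NOT E OR B) AND (A OR NOT E OR NOT B) AND (NOT A OR E OR B) AND (NOT A OR E OR NOT B)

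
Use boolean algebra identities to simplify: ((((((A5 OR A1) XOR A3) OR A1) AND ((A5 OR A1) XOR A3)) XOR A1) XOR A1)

By XOR self-cancellation ((E XOR v) XOR v = E) then absorption (E AND (E OR v) = E):
= ((A5 OR A1) XOR A3)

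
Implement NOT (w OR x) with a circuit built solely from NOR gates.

(((w NOR x) NOR (w NOR x)) NOR ((w NOR x) NOR (w NOR x)))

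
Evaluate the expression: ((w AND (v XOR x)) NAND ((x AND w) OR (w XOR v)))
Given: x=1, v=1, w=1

Substituting: ((1 AND (1 XOR 1)) NAND ((1 AND 1) OR (1 XOR 1)))
= 1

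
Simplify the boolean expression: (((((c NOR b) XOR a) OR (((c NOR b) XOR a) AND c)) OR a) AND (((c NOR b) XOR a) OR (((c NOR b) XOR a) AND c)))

By absorption (E AND (E OR v) = E) then absorption (E OR (E AND v) = E):
= ((c NOR b) XOR a)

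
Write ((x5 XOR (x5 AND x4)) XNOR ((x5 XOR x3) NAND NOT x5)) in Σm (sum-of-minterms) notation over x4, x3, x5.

Σm(1, 2, 3, 6) = (NOT x4 AND NOT x3 AND x5) OR (NOT x4 AND x3 AND NOT x5) OR (NOT x4 AND x3 AND x5) OR (x4 AND x3 AND NOT x5)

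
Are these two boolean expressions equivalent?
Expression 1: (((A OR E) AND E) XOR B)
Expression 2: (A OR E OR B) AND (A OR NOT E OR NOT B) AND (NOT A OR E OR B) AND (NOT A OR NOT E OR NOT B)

Yes, they are equivalent — the two output columns agree on all 8 assignments:
A | E | B | Expression 1 | Expression 2
---------------------------------------
0 | 0 | 0 | 0 | 0
0 | 0 | 1 | 1 | 1
0 | 1 | 0 | 1 | 1
0 | 1 | 1 | 0 | 0
1 | 0 | 0 | 0 | 0
1 | 0 | 1 | 1 | 1
1 | 1 | 0 | 1 | 1
1 | 1 | 1 | 0 | 0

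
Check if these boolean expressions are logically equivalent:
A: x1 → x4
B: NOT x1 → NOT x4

No, Inverse is not equivalent to original (counterexample: x1=0, x4=1)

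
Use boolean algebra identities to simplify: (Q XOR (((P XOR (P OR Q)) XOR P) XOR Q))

By XOR self-cancellation ((E XOR v) XOR v = E) then XOR self-cancellation ((E XOR v) XOR v = E):
= (P OR Q)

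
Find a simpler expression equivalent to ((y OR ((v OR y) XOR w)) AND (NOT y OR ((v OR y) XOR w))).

By distribution ((E OR v) AND (E OR NOT v) = E):
= ((v OR y) XOR w)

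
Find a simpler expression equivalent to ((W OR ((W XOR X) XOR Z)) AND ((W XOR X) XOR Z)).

By absorption (E AND (E OR v) = E):
= ((W XOR X) XOR Z)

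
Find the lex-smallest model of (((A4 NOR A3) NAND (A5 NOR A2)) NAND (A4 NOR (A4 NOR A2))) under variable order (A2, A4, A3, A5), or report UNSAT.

A2=0, A4=0, A3=0, A5=0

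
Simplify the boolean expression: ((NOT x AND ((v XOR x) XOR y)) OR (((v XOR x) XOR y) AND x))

By distribution ((E AND v) OR (E AND NOT v) = E):
= ((v XOR x) XOR y)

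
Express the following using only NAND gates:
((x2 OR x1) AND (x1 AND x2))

((((x2 NAND x2) NAND (x1 NAND x1)) NAND ((x1 NAND x2) NAND (x1 NAND x2))) NAND (((x2 NAND x2) NAND (x1 NAND x1)) NAND ((x1 NAND x2) NAND (x1 NAND x2))))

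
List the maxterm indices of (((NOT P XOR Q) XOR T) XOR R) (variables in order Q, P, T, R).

ΠM(1, 2, 4, 7, 8, 11, 13, 14) = (Q OR P OR T OR NOT R) AND (Q OR P OR NOT T OR R) AND (Q OR NOT P OR T OR R) AND (Q OR NOT P OR NOT T OR NOT R) AND (NOT Q OR P OR T OR R) AND (NOT Q OR P OR NOT T OR NOT R) AND (NOT Q OR NOT P OR T OR NOT R) AND (NOT Q OR NOT P OR NOT T OR R)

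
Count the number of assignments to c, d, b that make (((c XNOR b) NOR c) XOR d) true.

Satisfying assignments: (0,0,1), (0,1,0), (1,1,0), (1,1,1)
Count: 4 out of 8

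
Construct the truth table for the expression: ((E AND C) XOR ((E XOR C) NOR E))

E | C | Output
--------------
0 | 0 | 1
0 | 1 | 0
1 | 0 | 0
1 | 1 | 1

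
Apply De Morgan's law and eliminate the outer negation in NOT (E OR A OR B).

NOT E AND NOT A AND NOT B
De Morgan's: NOT(OR of terms) = AND of negations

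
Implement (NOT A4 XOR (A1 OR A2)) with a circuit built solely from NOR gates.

(((((A4 NOR A4) NOR ((A1 NOR A2) NOR (A1 NOR A2))) NOR ((A4 NOR A4) NOR ((A1 NOR A2) NOR (A1 NOR A2)))) NOR (((A4 NOR A4) NOR ((A1 NOR A2) NOR (A1 NOR A2))) NOR ((A4 NOR A4) NOR ((A1 NOR A2) NOR (A1 NOR A2))))) NOR (((((A4 NOR A4) NOR (A4 NOR A4)) NOR (((A1 NOR A2) NOR (A1 NOR A2)) NOR ((A1 NOR A2) NOR (A1 NOR A2)))) NOR (((A4 NOR A4) NOR (A4 NOR A4)) NOR (((A1 NOR A2) NOR (A1 NOR A2)) NOR ((A1 NOR A2) NOR (A1 NOR A2))))) NOR ((((A4 NOR A4) NOR (A4 NOR A4)) NOR (((A1 NOR A2) NOR (A1 NOR A2)) NOR ((A1 NOR A2) NOR (A1 NOR A2)))) NOR (((A4 NOR A4) NOR (A4 NOR A4)) NOR (((A1 NOR A2) NOR (A1 NOR A2)) NOR ((A1 NOR A2) NOR (A1 NOR A2)))))))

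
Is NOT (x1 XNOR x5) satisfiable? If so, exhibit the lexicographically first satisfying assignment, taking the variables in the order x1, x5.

x1=0, x5=1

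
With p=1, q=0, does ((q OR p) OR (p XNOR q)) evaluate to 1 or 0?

Substituting: ((0 OR 1) OR (1 XNOR 0))
= 1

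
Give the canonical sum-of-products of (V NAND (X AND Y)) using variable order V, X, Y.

Σm(0, 1, 2, 3, 4, 5, 6) = (NOT V AND NOT X AND NOT Y) OR (NOT V AND NOT X AND Y) OR (NOT V AND X AND NOT Y) OR (NOT V AND X AND Y) OR (V AND NOT X AND NOT Y) OR (V AND NOT X AND Y) OR (V AND X AND NOT Y)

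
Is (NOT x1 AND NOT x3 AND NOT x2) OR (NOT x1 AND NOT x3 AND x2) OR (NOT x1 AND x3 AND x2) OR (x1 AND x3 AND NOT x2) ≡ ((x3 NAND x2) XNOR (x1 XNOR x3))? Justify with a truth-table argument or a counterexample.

Yes, they are equivalent — the two output columns agree on all 8 assignments:
x1 | x3 | x2 | Expression 1 | Expression 2
------------------------------------------
0 | 0 | 0 | 1 | 1
0 | 0 | 1 | 1 | 1
0 | 1 | 0 | 0 | 0
0 | 1 | 1 | 1 | 1
1 | 0 | 0 | 0 | 0
1 | 0 | 1 | 0 | 0
1 | 1 | 0 | 1 | 1
1 | 1 | 1 | 0 | 0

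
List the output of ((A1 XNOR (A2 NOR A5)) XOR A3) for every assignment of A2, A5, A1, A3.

A2 | A5 | A1 | A3 | Output
--------------------------
0 | 0 | 0 | 0 | 0
0 | 0 | 0 | 1 | 1
0 | 0 | 1 | 0 | 1
0 | 0 | 1 | 1 | 0
0 | 1 | 0 | 0 | 1
0 | 1 | 0 | 1 | 0
0 | 1 | 1 | 0 | 0
0 | 1 | 1 | 1 | 1
1 | 0 | 0 | 0 | 1
1 | 0 | 0 | 1 | 0
1 | 0 | 1 | 0 | 0
1 | 0 | 1 | 1 | 1
1 | 1 | 0 | 0 | 1
1 | 1 | 0 | 1 | 0
1 | 1 | 1 | 0 | 0
1 | 1 | 1 | 1 | 1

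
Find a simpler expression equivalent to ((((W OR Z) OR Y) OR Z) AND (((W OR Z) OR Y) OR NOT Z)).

By distribution ((E OR v) AND (E OR NOT v) = E):
= ((W OR Z) OR Y)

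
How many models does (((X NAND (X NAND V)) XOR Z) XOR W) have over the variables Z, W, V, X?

Satisfying assignments: (0,0,0,0), (0,0,1,0), (0,0,1,1), (0,1,0,1), (1,0,0,1), (1,1,0,0), (1,1,1,0), (1,1,1,1)
Count: 8 out of 16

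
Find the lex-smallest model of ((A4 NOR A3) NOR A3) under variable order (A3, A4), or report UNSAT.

A3=0, A4=1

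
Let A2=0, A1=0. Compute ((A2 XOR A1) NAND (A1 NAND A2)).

Substituting: ((0 XOR 0) NAND (0 NAND 0))
= 1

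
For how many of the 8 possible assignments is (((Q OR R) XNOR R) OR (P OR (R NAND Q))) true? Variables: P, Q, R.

Satisfying assignments: (0,0,0), (0,0,1), (0,1,0), (0,1,1), (1,0,0), (1,0,1), (1,1,0), (1,1,1)
Count: 8 out of 8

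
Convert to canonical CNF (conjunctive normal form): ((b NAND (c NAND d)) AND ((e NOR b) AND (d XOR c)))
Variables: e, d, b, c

(e OR d OR b OR c) AND (e OR d OR NOT b OR c) AND (e OR d OR NOT b OR NOT c) AND (e OR NOT d OR b OR NOT c) AND (e OR NOT d OR NOT b OR c) AND (e OR NOT d OR NOT b OR NOT c) AND (NOT e OR d OR b OR c) AND (NOT e OR d OR b OR NOT c) AND (NOT e OR d OR NOT b OR c) AND (NOT e OR d OR NOT b OR NOT c) AND (NOT e OR NOT d OR b OR c) AND (NOT e OR NOT d OR b OR NOT c) AND (NOT e OR NOT d OR NOT b OR c) AND (NOT e OR NOT d OR NOT b OR NOT c)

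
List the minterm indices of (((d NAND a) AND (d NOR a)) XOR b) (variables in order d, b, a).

Σm(0, 3, 6, 7) = (NOT d AND NOT b AND NOT a) OR (NOT d AND b AND a) OR (d AND b AND NOT a) OR (d AND b AND a)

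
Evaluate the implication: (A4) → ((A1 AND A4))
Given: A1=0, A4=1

Antecedent (A4) = 1; consequent ((A1 AND A4)) = 0.
1 → 0 = 0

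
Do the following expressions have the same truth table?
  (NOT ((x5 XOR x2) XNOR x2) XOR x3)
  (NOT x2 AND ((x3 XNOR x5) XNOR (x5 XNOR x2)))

No. Counterexample: with x2=0, x5=0, x3=0, Expression 1 = 0 but Expression 2 = 1.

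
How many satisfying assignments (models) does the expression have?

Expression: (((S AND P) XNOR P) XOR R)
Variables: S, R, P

Satisfying assignments: (0,0,0), (0,1,1), (1,0,0), (1,0,1)
Count: 4 out of 8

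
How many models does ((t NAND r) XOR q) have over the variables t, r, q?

Satisfying assignments: (0,0,0), (0,1,0), (1,0,0), (1,1,1)
Count: 4 out of 8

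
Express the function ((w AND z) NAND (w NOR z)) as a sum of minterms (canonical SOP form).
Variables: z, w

Σm(0, 1, 2, 3) = (NOT z AND NOT w) OR (NOT z AND w) OR (z AND NOT w) OR (z AND w)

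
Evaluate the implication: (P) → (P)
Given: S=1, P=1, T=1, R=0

Antecedent (P) = 1; consequent (P) = 1.
1 → 1 = 1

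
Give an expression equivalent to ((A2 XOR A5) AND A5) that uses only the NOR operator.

((((((A2 NOR A5) NOR (A2 NOR A5)) NOR ((A2 NOR A5) NOR (A2 NOR A5))) NOR ((((A2 NOR A2) NOR (A5 NOR A5)) NOR ((A2 NOR A2) NOR (A5 NOR A5))) NOR (((A2 NOR A2) NOR (A5 NOR A5)) NOR ((A2 NOR A2) NOR (A5 NOR A5))))) NOR ((((A2 NOR A5) NOR (A2 NOR A5)) NOR ((A2 NOR A5) NOR (A2 NOR A5))) NOR ((((A2 NOR A2) NOR (A5 NOR A5)) NOR ((A2 NOR A2) NOR (A5 NOR A5))) NOR (((A2 NOR A2) NOR (A5 NOR A5)) NOR ((A2 NOR A2) NOR (A5 NOR A5)))))) NOR (A5 NOR A5))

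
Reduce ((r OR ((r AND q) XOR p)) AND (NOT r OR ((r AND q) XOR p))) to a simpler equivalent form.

By distribution ((E OR v) AND (E OR NOT v) = E):
= ((r AND q) XOR p)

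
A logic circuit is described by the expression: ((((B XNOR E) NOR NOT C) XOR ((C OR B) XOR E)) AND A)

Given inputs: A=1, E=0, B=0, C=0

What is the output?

Substituting: ((((0 XNOR 0) NOR NOT 0) XOR ((0 OR 0) XOR 0)) AND 1)
= 0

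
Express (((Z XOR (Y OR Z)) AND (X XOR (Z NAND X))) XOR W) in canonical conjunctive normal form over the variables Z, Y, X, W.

(Z OR Y OR X OR W) AND (Z OR Y OR NOT X OR W) AND (Z OR NOT Y OR X OR NOT W) AND (Z OR NOT Y OR NOT X OR W) AND (NOT Z OR Y OR X OR W) AND (NOT Z OR Y OR NOT X OR W) AND (NOT Z OR NOT Y OR X OR W) AND (NOT Z OR NOT Y OR NOT X OR W)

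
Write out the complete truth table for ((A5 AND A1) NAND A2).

A2 | A5 | A1 | Output
---------------------
0 | 0 | 0 | 1
0 | 0 | 1 | 1
0 | 1 | 0 | 1
0 | 1 | 1 | 1
1 | 0 | 0 | 1
1 | 0 | 1 | 1
1 | 1 | 0 | 1
1 | 1 | 1 | 0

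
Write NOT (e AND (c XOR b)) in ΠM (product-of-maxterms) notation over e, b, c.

ΠM(5, 6) = (NOT e OR b OR NOT c) AND (NOT e OR NOT b OR c)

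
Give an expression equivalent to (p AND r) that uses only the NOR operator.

((p NOR p) NOR (r NOR r))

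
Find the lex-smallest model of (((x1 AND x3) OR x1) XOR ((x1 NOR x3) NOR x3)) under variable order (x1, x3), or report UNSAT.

x1=1, x3=1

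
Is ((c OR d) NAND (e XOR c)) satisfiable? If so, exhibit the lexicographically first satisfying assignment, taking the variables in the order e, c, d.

e=0, c=0, d=0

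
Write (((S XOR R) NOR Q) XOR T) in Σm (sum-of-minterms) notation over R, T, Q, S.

Σm(0, 5, 6, 7, 9, 12, 14, 15) = (NOT R AND NOT T AND NOT Q AND NOT S) OR (NOT R AND T AND NOT Q AND S) OR (NOT R AND T AND Q AND NOT S) OR (NOT R AND T AND Q AND S) OR (R AND NOT T AND NOT Q AND S) OR (R AND T AND NOT Q AND NOT S) OR (R AND T AND Q AND NOT S) OR (R AND T AND Q AND S)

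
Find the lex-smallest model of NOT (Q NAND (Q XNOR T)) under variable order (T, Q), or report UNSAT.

T=1, Q=1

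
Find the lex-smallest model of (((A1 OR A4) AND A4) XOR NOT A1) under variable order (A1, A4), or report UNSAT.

A1=0, A4=0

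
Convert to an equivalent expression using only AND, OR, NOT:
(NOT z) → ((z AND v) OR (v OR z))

z OR ((z AND v) OR (v OR z))
(Implication elimination: A → B = NOT A OR B)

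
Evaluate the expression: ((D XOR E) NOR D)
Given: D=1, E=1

Substituting: ((1 XOR 1) NOR 1)
= 0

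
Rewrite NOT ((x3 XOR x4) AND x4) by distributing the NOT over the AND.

NOT (x3 XOR x4) OR NOT x4
De Morgan's: NOT(AND of terms) = OR of negations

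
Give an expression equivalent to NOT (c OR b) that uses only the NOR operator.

(((c NOR b) NOR (c NOR b)) NOR ((c NOR b) NOR (c NOR b)))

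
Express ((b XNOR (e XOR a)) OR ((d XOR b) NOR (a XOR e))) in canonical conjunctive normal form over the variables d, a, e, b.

(d OR a OR e OR NOT b) AND (d OR a OR NOT e OR b) AND (d OR NOT a OR e OR b) AND (d OR NOT a OR NOT e OR NOT b) AND (NOT d OR a OR NOT e OR b) AND (NOT d OR NOT a OR e OR b)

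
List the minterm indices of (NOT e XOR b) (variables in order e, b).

Σm(0, 3) = (NOT e AND NOT b) OR (e AND b)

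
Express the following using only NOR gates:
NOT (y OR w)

(((y NOR w) NOR (y NOR w)) NOR ((y NOR w) NOR (y NOR w)))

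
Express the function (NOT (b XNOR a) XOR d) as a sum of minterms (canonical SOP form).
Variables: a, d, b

Σm(1, 2, 4, 7) = (NOT a AND NOT d AND b) OR (NOT a AND d AND NOT b) OR (a AND NOT d AND NOT b) OR (a AND d AND b)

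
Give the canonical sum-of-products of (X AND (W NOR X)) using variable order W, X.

Σm() = FALSE (no minterms)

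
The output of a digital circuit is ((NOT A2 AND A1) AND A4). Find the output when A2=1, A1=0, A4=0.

Substituting: ((NOT 1 AND 0) AND 0)
= 0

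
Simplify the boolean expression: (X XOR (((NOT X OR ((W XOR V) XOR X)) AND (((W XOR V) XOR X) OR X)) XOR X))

By XOR self-cancellation ((E XOR v) XOR v = E) then distribution ((E OR v) AND (E OR NOT v) = E):
= ((W XOR V) XOR X)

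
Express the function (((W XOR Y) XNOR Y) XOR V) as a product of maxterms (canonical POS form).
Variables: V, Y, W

ΠM(1, 3, 4, 6) = (V OR Y OR NOT W) AND (V OR NOT Y OR NOT W) AND (NOT V OR Y OR W) AND (NOT V OR NOT Y OR W)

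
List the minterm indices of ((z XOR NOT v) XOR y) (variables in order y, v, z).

Σm(0, 3, 5, 6) = (NOT y AND NOT v AND NOT z) OR (NOT y AND v AND z) OR (y AND NOT v AND z) OR (y AND v AND NOT z)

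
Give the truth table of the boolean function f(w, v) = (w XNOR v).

w | v | Output
--------------
0 | 0 | 1
0 | 1 | 0
1 | 0 | 0
1 | 1 | 1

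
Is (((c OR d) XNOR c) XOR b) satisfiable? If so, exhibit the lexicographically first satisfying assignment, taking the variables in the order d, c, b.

d=0, c=0, b=0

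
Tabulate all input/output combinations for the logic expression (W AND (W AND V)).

W | V | Output
--------------
0 | 0 | 0
0 | 1 | 0
1 | 0 | 0
1 | 1 | 1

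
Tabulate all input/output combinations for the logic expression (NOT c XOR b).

b | c | Output
--------------
0 | 0 | 1
0 | 1 | 0
1 | 0 | 0
1 | 1 | 1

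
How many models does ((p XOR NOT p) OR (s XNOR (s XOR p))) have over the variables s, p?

Satisfying assignments: (0,0), (0,1), (1,0), (1,1)
Count: 4 out of 4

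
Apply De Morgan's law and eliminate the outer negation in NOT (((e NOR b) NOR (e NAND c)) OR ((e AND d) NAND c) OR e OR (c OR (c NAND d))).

NOT ((e NOR b) NOR (e NAND c)) AND NOT ((e AND d) NAND c) AND NOT e AND NOT (c OR (c NAND d))
De Morgan's: NOT(OR of terms) = AND of negations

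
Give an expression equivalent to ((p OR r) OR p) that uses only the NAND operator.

((((p NAND p) NAND (r NAND r)) NAND ((p NAND p) NAND (r NAND r))) NAND (p NAND p))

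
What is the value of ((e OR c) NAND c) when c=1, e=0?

Substituting: ((0 OR 1) NAND 1)
= 0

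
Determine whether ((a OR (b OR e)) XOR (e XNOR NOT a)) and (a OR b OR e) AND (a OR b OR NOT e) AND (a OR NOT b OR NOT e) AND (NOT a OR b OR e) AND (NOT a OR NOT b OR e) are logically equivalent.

Yes, they are equivalent — the two output columns agree on all 8 assignments:
a | b | e | Expression 1 | Expression 2
---------------------------------------
0 | 0 | 0 | 0 | 0
0 | 0 | 1 | 0 | 0
0 | 1 | 0 | 1 | 1
0 | 1 | 1 | 0 | 0
1 | 0 | 0 | 0 | 0
1 | 0 | 1 | 1 | 1
1 | 1 | 0 | 0 | 0
1 | 1 | 1 | 1 | 1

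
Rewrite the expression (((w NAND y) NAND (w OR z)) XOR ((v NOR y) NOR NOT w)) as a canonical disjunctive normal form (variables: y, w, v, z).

(NOT y AND NOT w AND NOT v AND NOT z) OR (NOT y AND NOT w AND v AND NOT z) OR (NOT y AND w AND v AND NOT z) OR (NOT y AND w AND v AND z) OR (y AND NOT w AND NOT v AND NOT z) OR (y AND NOT w AND v AND NOT z)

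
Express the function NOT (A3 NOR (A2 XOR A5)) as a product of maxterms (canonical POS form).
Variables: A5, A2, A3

ΠM(0, 6) = (A5 OR A2 OR A3) AND (NOT A5 OR NOT A2 OR A3)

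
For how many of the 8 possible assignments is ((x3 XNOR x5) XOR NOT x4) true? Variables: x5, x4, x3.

Satisfying assignments: (0,0,1), (0,1,0), (1,0,0), (1,1,1)
Count: 4 out of 8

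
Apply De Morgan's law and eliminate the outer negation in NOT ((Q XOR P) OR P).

NOT (Q XOR P) AND NOT P
De Morgan's: NOT(OR of terms) = AND of negations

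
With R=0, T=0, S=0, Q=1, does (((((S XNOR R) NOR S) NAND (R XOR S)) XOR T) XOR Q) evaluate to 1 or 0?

Substituting: (((((0 XNOR 0) NOR 0) NAND (0 XOR 0)) XOR 0) XOR 1)
= 0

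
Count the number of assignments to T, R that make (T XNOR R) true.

Satisfying assignments: (0,0), (1,1)
Count: 2 out of 4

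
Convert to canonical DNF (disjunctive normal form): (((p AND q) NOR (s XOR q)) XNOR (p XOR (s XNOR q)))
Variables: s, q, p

(NOT s AND NOT q AND NOT p) OR (NOT s AND q AND NOT p) OR (s AND NOT q AND NOT p) OR (s AND q AND NOT p) OR (s AND q AND p)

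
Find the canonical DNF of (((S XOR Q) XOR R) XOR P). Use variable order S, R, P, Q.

(NOT S AND NOT R AND NOT P AND Q) OR (NOT S AND NOT R AND P AND NOT Q) OR (NOT S AND R AND NOT P AND NOT Q) OR (NOT S AND R AND P AND Q) OR (S AND NOT R AND NOT P AND NOT Q) OR (S AND NOT R AND P AND Q) OR (S AND R AND NOT P AND Q) OR (S AND R AND P AND NOT Q)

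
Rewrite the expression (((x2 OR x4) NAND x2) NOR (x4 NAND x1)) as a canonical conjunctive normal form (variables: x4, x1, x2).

(x4 OR x1 OR x2) AND (x4 OR x1 OR NOT x2) AND (x4 OR NOT x1 OR x2) AND (x4 OR NOT x1 OR NOT x2) AND (NOT x4 OR x1 OR x2) AND (NOT x4 OR x1 OR NOT x2) AND (NOT x4 OR NOT x1 OR x2)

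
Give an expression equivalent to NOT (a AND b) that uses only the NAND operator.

(((a NAND b) NAND (a NAND b)) NAND ((a NAND b) NAND (a NAND b)))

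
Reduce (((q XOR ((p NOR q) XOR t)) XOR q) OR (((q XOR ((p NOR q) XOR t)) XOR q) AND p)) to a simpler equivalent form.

By absorption (E OR (E AND v) = E) then XOR self-cancellation ((E XOR v) XOR v = E):
= ((p NOR q) XOR t)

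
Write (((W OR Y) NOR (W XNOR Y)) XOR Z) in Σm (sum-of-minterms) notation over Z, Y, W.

Σm(4, 5, 6, 7) = (Z AND NOT Y AND NOT W) OR (Z AND NOT Y AND W) OR (Z AND Y AND NOT W) OR (Z AND Y AND W)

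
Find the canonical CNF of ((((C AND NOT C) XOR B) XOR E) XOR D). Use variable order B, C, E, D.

(B OR C OR E OR D) AND (B OR C OR NOT E OR NOT D) AND (B OR NOT C OR E OR D) AND (B OR NOT C OR NOT E OR NOT D) AND (NOT B OR C OR E OR NOT D) AND (NOT B OR C OR NOT E OR D) AND (NOT B OR NOT C OR E OR NOT D) AND (NOT B OR NOT C OR NOT E OR D)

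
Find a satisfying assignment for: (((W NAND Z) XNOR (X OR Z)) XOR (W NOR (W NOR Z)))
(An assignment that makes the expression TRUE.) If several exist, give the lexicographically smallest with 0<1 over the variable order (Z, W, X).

Z=0, W=0, X=1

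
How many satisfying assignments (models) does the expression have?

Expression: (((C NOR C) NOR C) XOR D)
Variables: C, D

Satisfying assignments: (0,1), (1,1)
Count: 2 out of 4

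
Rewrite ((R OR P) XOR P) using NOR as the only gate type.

((((((R NOR P) NOR (R NOR P)) NOR P) NOR (((R NOR P) NOR (R NOR P)) NOR P)) NOR ((((R NOR P) NOR (R NOR P)) NOR P) NOR (((R NOR P) NOR (R NOR P)) NOR P))) NOR ((((((R NOR P) NOR (R NOR P)) NOR ((R NOR P) NOR (R NOR P))) NOR (P NOR P)) NOR ((((R NOR P) NOR (R NOR P)) NOR ((R NOR P) NOR (R NOR P))) NOR (P NOR P))) NOR (((((R NOR P) NOR (R NOR P)) NOR ((R NOR P) NOR (R NOR P))) NOR (P NOR P)) NOR ((((R NOR P) NOR (R NOR P)) NOR ((R NOR P) NOR (R NOR P))) NOR (P NOR P)))))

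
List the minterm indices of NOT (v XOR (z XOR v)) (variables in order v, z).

Σm(0, 2) = (NOT v AND NOT z) OR (v AND NOT z)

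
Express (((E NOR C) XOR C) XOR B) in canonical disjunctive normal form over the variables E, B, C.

(NOT E AND NOT B AND NOT C) OR (NOT E AND NOT B AND C) OR (E AND NOT B AND C) OR (E AND B AND NOT C)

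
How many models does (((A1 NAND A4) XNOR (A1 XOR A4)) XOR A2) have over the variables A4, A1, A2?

Satisfying assignments: (0,0,1), (0,1,0), (1,0,0), (1,1,0)
Count: 4 out of 8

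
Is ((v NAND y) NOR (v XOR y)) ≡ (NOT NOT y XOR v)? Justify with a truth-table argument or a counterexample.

No. Counterexample: with v=0, y=1, Expression 1 = 0 but Expression 2 = 1.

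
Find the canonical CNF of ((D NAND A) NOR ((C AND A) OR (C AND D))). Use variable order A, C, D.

(A OR C OR D) AND (A OR C OR NOT D) AND (A OR NOT C OR D) AND (A OR NOT C OR NOT D) AND (NOT A OR C OR D) AND (NOT A OR NOT C OR D) AND (NOT A OR NOT C OR NOT D)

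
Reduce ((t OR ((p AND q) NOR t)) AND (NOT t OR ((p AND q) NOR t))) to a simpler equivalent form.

By distribution ((E OR v) AND (E OR NOT v) = E):
= ((p AND q) NOR t)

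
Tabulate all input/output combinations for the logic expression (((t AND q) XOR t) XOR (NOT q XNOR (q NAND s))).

q | s | t | Output
------------------
0 | 0 | 0 | 1
0 | 0 | 1 | 0
0 | 1 | 0 | 1
0 | 1 | 1 | 0
1 | 0 | 0 | 0
1 | 0 | 1 | 0
1 | 1 | 0 | 1
1 | 1 | 1 | 1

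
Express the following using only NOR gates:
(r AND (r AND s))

((r NOR r) NOR (((r NOR r) NOR (s NOR s)) NOR ((r NOR r) NOR (s NOR s))))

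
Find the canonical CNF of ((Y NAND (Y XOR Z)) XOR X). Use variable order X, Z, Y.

(X OR Z OR NOT Y) AND (NOT X OR Z OR Y) AND (NOT X OR NOT Z OR Y) AND (NOT X OR NOT Z OR NOT Y)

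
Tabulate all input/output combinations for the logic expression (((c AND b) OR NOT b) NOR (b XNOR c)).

b | c | Output
--------------
0 | 0 | 0
0 | 1 | 0
1 | 0 | 1
1 | 1 | 0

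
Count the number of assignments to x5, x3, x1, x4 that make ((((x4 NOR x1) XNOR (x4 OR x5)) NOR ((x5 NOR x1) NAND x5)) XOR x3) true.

Satisfying assignments: (0,1,0,0), (0,1,0,1), (0,1,1,0), (0,1,1,1), (1,1,0,0), (1,1,0,1), (1,1,1,0), (1,1,1,1)
Count: 8 out of 16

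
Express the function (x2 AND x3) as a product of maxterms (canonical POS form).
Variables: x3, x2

ΠM(0, 1, 2) = (x3 OR x2) AND (x3 OR NOT x2) AND (NOT x3 OR x2)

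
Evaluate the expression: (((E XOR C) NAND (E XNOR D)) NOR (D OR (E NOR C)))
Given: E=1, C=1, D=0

Substituting: (((1 XOR 1) NAND (1 XNOR 0)) NOR (0 OR (1 NOR 1)))
= 0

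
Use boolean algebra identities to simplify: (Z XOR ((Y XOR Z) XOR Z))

By XOR self-cancellation ((E XOR v) XOR v = E):
= (Y XOR Z)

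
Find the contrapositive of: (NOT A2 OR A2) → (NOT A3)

Contrapositive: A3 → NOT (NOT A2 OR A2)
Note: A statement and its contrapositive are logically equivalent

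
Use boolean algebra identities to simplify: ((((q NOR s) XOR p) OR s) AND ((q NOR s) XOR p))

By absorption (E AND (E OR v) = E):
= ((q NOR s) XOR p)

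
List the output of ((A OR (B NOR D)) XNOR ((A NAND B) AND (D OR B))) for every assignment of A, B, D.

A | B | D | Output
------------------
0 | 0 | 0 | 0
0 | 0 | 1 | 0
0 | 1 | 0 | 0
0 | 1 | 1 | 0
1 | 0 | 0 | 0
1 | 0 | 1 | 1
1 | 1 | 0 | 0
1 | 1 | 1 | 0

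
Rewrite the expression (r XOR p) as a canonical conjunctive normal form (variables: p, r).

(p OR r) AND (NOT p OR NOT r)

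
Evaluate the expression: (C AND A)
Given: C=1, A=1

Substituting: (1 AND 1)
= 1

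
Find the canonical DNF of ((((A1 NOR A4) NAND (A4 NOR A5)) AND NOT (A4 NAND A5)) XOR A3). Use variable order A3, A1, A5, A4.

(NOT A3 AND NOT A1 AND A5 AND A4) OR (NOT A3 AND A1 AND A5 AND A4) OR (A3 AND NOT A1 AND NOT A5 AND NOT A4) OR (A3 AND NOT A1 AND NOT A5 AND A4) OR (A3 AND NOT A1 AND A5 AND NOT A4) OR (A3 AND A1 AND NOT A5 AND NOT A4) OR (A3 AND A1 AND NOT A5 AND A4) OR (A3 AND A1 AND A5 AND NOT A4)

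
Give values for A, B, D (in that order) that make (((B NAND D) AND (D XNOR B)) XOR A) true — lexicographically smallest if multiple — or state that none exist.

A=0, B=0, D=0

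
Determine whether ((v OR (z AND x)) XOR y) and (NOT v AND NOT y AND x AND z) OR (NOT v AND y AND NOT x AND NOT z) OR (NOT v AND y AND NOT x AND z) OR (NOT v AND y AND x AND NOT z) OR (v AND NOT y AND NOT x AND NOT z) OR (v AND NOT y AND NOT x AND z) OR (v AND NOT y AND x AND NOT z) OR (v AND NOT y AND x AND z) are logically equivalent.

Yes, they are equivalent — the two output columns agree on all 16 assignments:
v | y | x | z | Expression 1 | Expression 2
-------------------------------------------
0 | 0 | 0 | 0 | 0 | 0
0 | 0 | 0 | 1 | 0 | 0
0 | 0 | 1 | 0 | 0 | 0
0 | 0 | 1 | 1 | 1 | 1
0 | 1 | 0 | 0 | 1 | 1
0 | 1 | 0 | 1 | 1 | 1
0 | 1 | 1 | 0 | 1 | 1
0 | 1 | 1 | 1 | 0 | 0
1 | 0 | 0 | 0 | 1 | 1
1 | 0 | 0 | 1 | 1 | 1
1 | 0 | 1 | 0 | 1 | 1
1 | 0 | 1 | 1 | 1 | 1
1 | 1 | 0 | 0 | 0 | 0
1 | 1 | 0 | 1 | 0 | 0
1 | 1 | 1 | 0 | 0 | 0
1 | 1 | 1 | 1 | 0 | 0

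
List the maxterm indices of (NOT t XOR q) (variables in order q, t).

ΠM(1, 2) = (q OR NOT t) AND (NOT q OR t)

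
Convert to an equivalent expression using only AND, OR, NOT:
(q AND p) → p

NOT (q AND p) OR p
(Implication elimination: A → B = NOT A OR B)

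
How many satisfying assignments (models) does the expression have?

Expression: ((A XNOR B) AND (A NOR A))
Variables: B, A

Satisfying assignments: (0,0)
Count: 1 out of 4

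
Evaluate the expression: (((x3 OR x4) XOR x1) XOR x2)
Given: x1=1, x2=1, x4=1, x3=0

Substituting: (((0 OR 1) XOR 1) XOR 1)
= 1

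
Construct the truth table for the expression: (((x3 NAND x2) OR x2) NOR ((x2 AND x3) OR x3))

x3 | x2 | Output
----------------
0 | 0 | 0
0 | 1 | 0
1 | 0 | 0
1 | 1 | 0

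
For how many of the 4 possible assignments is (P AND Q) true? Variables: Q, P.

Satisfying assignments: (1,1)
Count: 1 out of 4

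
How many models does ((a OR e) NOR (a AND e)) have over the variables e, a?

Satisfying assignments: (0,0)
Count: 1 out of 4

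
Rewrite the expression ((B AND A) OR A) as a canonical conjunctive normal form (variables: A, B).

(A OR B) AND (A OR NOT B)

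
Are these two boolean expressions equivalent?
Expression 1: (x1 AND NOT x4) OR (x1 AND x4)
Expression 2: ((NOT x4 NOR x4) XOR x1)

Yes, they are equivalent — the two output columns agree on all 4 assignments:
x1 | x4 | Expression 1 | Expression 2
-------------------------------------
0 | 0 | 0 | 0
0 | 1 | 0 | 0
1 | 0 | 1 | 1
1 | 1 | 1 | 1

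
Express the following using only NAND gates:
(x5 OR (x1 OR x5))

((x5 NAND x5) NAND (((x1 NAND x1) NAND (x5 NAND x5)) NAND ((x1 NAND x1) NAND (x5 NAND x5))))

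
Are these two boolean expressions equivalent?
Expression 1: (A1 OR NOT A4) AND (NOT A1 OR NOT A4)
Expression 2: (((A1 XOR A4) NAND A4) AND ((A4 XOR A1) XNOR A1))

Yes, they are equivalent — the two output columns agree on all 4 assignments:
A1 | A4 | Expression 1 | Expression 2
-------------------------------------
0 | 0 | 1 | 1
0 | 1 | 0 | 0
1 | 0 | 1 | 1
1 | 1 | 0 | 0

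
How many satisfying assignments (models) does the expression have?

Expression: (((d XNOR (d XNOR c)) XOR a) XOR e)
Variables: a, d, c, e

Satisfying assignments: (0,0,0,1), (0,0,1,0), (0,1,0,1), (0,1,1,0), (1,0,0,0), (1,0,1,1), (1,1,0,0), (1,1,1,1)
Count: 8 out of 16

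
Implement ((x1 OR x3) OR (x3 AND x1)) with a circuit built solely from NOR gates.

((((x1 NOR x3) NOR (x1 NOR x3)) NOR ((x3 NOR x3) NOR (x1 NOR x1))) NOR (((x1 NOR x3) NOR (x1 NOR x3)) NOR ((x3 NOR x3) NOR (x1 NOR x1))))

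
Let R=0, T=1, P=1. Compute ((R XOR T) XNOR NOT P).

Substituting: ((0 XOR 1) XNOR NOT 1)
= 0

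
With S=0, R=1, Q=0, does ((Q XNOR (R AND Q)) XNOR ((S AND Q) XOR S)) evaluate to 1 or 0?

Substituting: ((0 XNOR (1 AND 0)) XNOR ((0 AND 0) XOR 0))
= 0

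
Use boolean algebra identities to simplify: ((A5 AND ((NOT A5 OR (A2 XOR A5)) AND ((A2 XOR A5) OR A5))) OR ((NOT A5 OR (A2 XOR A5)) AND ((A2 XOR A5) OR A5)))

By absorption (E OR (E AND v) = E) then distribution ((E OR v) AND (E OR NOT v) = E):
= (A2 XOR A5)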